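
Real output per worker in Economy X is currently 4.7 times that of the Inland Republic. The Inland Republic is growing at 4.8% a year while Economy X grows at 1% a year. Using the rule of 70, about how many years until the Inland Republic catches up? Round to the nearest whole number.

about 41 years

The growth-rate gap is 4.8% − 1% = 3.8 percentage points.
So the ratio between them halves every 70/3.8 ≈ 18.42 years.
A 4.7 times gap takes log₂(4.7) ≈ 2.23 halvings to close: 2.23 × 18.42 ≈ 41 years.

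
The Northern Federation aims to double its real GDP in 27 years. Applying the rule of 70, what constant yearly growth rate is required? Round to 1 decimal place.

≈ 2.6%

70 / 27 ≈ 2.59, so about 2.6% per year.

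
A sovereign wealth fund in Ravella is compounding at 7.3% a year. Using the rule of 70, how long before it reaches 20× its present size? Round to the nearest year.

about 41 years

Doubling time ≈ 70/7.3 = 9.59 years.
20× is log₂ 20 ≈ 4.32 doublings, so ≈ 4.32 × 9.59 = 41 years.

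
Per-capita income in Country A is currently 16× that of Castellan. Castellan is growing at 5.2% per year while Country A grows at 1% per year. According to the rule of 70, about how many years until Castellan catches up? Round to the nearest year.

about 67 years

The growth-rate gap is 5.2% − 1% = 4.2 percentage points.
So the ratio between them halves every 70/4.2 ≈ 16.67 years.
A 16× gap closes after 4 halvings: 4 × 16.67 ≈ 67 years.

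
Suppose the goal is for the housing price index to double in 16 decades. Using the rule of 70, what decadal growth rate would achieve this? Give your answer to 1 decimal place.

4.4%

70 / 16 ≈ 4.38, so about 4.4% per decade.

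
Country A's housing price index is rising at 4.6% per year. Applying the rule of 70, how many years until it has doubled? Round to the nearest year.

about 15 years

At 4.6%, doubling takes about 70/4.6 = 15.22 years.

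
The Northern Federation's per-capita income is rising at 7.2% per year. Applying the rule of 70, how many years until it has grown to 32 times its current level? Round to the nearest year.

approximately 49 years

Doubling time ≈ 70/7.2 = 9.72 years.
Getting to 32× needs 5 doublings: 5 × 9.72 ≈ 49 years.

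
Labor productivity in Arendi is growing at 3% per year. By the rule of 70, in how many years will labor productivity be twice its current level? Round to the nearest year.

70/3 ≈ 23.33, so it doubles roughly every 23 years.

roughly 23 years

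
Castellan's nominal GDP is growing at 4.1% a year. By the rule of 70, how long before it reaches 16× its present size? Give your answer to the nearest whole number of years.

Doubling time ≈ 70/4.1 = 17.07 years.
Getting to 16× needs 4 doublings: 4 × 17.07 ≈ 68 years.

approximately 68 years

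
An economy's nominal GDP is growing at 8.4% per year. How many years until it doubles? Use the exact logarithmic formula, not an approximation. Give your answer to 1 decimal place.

8.6 years

t = ln(2) / ln(1 + 0.084) = 0.6931 / 0.080658 ≈ 8.59.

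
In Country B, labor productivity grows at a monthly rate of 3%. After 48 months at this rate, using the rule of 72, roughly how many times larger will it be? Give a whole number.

≈ 4 times

72/3 ≈ 24.00 months per doubling.
48 months fits 2 doublings: 2^2 = 4.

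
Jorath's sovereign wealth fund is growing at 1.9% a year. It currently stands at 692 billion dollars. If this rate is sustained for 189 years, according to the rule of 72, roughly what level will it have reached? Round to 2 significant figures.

It doubles every 72/1.9 ≈ 37.89 years, so 189 years is 4.99 doublings.
2^4.99 ≈ 31.78; 692 × 31.78 ≈ 22000 billion dollars.

approximately 22000 billion dollars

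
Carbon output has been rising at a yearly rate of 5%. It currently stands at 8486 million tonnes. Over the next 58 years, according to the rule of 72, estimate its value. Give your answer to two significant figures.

Doubling time ≈ 72/5 = 14.40 years.
58 years is 58/14.40 ≈ 4.03 doublings, a factor of 2^4.03 ≈ 16.34.
8486 × 16.34 ≈ 140000 million tonnes.

140000 million tonnes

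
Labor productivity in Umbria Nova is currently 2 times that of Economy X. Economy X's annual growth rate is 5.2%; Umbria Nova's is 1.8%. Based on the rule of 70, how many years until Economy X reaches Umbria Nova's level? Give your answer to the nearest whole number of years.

approximately 21 years

Economy X gains on Umbria Nova at 5.2% − 1.8% = 3.4 points a year.
At that relative rate the gap halves every 70/3.4 ≈ 20.59 years.
A 2 times gap closes after 1 halving: 1 × 20.59 ≈ 21 years.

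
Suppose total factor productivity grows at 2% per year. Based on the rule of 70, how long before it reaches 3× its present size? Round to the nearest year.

about 55 years

Doubling time ≈ 70/2 = 35.00 years.
Reaching 3× takes log₂(3) ≈ 1.58 doublings.
1.58 × 35.00 ≈ 55 years.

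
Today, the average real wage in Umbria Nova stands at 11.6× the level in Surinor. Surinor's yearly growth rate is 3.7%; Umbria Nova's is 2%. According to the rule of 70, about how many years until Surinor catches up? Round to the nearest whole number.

≈ 146 years

The growth-rate gap is 3.7% − 2% = 1.7 percentage points.
So the ratio between them halves every 70/1.7 ≈ 41.18 years.
An 11.6× gap takes log₂(11.6) ≈ 3.54 halvings to close: 3.54 × 41.18 ≈ 146 years.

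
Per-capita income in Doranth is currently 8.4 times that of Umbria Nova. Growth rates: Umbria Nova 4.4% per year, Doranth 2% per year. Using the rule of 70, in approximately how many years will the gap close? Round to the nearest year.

The growth-rate gap is 4.4% − 2% = 2.4 percentage points.
So the ratio between them halves every 70/2.4 ≈ 29.17 years.
An 8.4 times gap takes log₂(8.4) ≈ 3.07 halvings to close: 3.07 × 29.17 ≈ 90 years.

around 90 years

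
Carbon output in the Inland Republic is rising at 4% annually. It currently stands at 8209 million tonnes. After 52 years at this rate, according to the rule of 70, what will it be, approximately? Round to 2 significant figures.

about 64000 million tonnes

It doubles every 70/4 ≈ 17.50 years, so 52 years is 2.97 doublings.
2^2.97 ≈ 7.84; 8209 × 7.84 ≈ 64000 million tonnes.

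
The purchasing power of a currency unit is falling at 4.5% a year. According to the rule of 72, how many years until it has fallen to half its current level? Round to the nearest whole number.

Halving time ≈ 72 / 4.5 = 16.00 → 16 years.

approximately 16 years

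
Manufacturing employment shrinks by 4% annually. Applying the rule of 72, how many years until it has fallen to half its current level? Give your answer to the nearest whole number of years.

The rule works in reverse for decay: 72/4 ≈ 18.00 years to halve.

18 years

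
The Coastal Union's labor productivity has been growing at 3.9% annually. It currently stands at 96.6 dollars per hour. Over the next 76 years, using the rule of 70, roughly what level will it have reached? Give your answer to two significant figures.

Doubling time ≈ 70/3.9 = 17.95 years.
76 years is 76/17.95 ≈ 4.23 doublings, a factor of 2^4.23 ≈ 18.77.
96.6 × 18.77 ≈ 1800 dollars per hour.

≈ 1800 dollars per hour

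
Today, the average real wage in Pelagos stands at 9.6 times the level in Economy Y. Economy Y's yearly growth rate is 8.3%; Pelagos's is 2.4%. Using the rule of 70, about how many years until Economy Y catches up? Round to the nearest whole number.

around 39 years

What matters is the difference: 5.9 pp.
Rule of 70 on the gap: the ratio halves every 70/5.9 ≈ 11.86 years.
A 9.6 times gap takes log₂(9.6) ≈ 3.26 halvings to close: 3.26 × 11.86 ≈ 39 years.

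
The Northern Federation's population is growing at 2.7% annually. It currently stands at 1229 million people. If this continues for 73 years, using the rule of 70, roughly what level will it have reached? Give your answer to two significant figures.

Doubling time ≈ 70/2.7 = 25.93 years.
73 years is 73/25.93 ≈ 2.82 doublings, a factor of 2^2.82 ≈ 7.06.
1229 × 7.06 ≈ 8700 million people.

8700 million people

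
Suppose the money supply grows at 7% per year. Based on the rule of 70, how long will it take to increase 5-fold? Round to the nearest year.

At 7% it doubles every 70/7 ≈ 10.00 years.
5× is log₂ 5 ≈ 2.32 doublings, so ≈ 2.32 × 10.00 = 23 years.

around 23 years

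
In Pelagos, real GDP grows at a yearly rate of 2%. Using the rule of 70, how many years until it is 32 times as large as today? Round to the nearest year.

around 175 years

Doubling time ≈ 70/2 = 35.00 years.
32× is 5 doublings, so 5 × 35.00 ≈ 175 years.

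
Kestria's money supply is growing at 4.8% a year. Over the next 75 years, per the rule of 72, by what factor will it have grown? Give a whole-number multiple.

Doubling time ≈ 72/4.8 = 15.00 years.
75/15.00 ≈ 5 doublings, so about 2^5 = 32×.

approximately 32 times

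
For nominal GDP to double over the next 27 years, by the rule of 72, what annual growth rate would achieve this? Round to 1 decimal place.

72 / 27 ≈ 2.67, so about 2.7% annually.

≈ 2.7%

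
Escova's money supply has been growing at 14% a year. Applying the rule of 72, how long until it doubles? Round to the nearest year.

roughly 5 years

Doubling time ≈ 72 / 14 = 5.14 years.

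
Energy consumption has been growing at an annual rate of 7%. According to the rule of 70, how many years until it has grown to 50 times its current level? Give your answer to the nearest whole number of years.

around 56 years

Doubling time ≈ 70/7 = 10.00 years.
50× is log₂ 50 ≈ 5.64 doublings, so ≈ 5.64 × 10.00 = 56 years.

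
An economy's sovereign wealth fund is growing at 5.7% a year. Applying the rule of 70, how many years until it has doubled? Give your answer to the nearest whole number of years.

≈ 12 years

70/5.7 ≈ 12.28, so it doubles roughly every 12 years.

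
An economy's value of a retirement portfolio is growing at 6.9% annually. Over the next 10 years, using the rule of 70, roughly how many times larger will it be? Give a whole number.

At 6.9% one doubling takes ≈ 10.14 years; 10 years is 1 of them, so ×2.

around 2 times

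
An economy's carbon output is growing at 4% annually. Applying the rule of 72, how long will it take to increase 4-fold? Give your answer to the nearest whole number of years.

≈ 36 years

Doubling time ≈ 72/4 = 18.00 years.
4 = 2^2, so 2 doublings → 36 years.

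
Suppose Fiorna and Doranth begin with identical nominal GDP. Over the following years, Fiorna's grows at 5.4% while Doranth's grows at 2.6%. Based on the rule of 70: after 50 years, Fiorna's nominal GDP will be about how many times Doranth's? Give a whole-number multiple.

Only the 2.8-point difference matters.
70/2.8 ≈ 25.00 years per doubling of the ratio; 50 years gives 2.00 doublings, so ≈ 4×.

about 4 times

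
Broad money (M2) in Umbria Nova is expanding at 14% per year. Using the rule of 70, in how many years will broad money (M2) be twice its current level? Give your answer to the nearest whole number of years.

70/14 ≈ 5.00, so it doubles roughly every 5 years.

approximately 5 years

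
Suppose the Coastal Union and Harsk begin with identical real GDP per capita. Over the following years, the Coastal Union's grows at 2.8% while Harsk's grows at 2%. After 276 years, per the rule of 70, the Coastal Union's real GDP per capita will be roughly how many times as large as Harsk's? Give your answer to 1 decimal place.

≈ 8.9 times

the Coastal Union pulls ahead at 0.8 pp per year, so the ratio doubles every 70/0.8 ≈ 87.50 years.
In 276 years that's 3.15 doublings: 2^3.15 ≈ 8.9.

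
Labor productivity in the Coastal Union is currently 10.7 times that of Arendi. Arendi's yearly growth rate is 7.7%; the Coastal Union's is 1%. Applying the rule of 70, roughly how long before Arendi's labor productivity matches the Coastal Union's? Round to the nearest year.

Arendi gains on the Coastal Union at 7.7% − 1% = 6.7 points a year.
At that relative rate the gap halves every 70/6.7 ≈ 10.45 years.
A 10.7 times gap takes log₂(10.7) ≈ 3.42 halvings to close: 3.42 × 10.45 ≈ 36 years.

about 36 years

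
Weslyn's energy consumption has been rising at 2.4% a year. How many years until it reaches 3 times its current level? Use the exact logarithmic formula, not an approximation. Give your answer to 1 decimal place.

46.3 years

t = ln(3) / ln(1 + 0.024) = 1.0986 / 0.023717 ≈ 46.32.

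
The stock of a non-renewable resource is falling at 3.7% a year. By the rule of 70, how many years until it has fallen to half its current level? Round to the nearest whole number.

around 19 years

The rule works in reverse for decay: 70/3.7 ≈ 18.92 years to halve.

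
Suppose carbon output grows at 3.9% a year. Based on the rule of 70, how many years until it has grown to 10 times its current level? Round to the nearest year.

At 3.9% it doubles every 70/3.9 ≈ 17.95 years.
10× is log₂ 10 ≈ 3.32 doublings, so ≈ 3.32 × 17.95 = 60 years.

≈ 60 years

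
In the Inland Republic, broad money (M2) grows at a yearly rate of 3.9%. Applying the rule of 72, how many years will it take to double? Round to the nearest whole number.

≈ 18 years

At 3.9%, doubling takes about 72/3.9 = 18.46 years.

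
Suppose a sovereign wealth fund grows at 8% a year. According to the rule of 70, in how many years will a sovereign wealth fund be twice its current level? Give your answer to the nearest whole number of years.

≈ 9 years

70/8 ≈ 8.75, so it doubles roughly every 9 years.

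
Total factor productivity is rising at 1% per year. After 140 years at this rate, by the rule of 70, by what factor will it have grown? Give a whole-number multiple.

about 4 times

At 1% one doubling takes ≈ 70.00 years; 140 years is 2 of them, so ×4.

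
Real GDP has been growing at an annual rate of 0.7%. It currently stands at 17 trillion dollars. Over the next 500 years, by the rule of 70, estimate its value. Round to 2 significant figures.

≈ 540 trillion dollars

Doubling time ≈ 70/0.7 = 100.00 years.
500 years is 500/100.00 ≈ 5.00 doublings, a factor of 2^5.00 ≈ 32.00.
17 × 32.00 ≈ 540 trillion dollars.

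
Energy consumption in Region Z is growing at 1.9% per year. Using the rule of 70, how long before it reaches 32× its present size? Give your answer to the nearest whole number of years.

Doubling time ≈ 70/1.9 = 36.84 years.
Getting to 32× needs 5 doublings: 5 × 36.84 ≈ 184 years.

around 184 years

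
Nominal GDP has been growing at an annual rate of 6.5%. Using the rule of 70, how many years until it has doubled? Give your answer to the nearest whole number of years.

70/6.5 ≈ 10.77, so it doubles roughly every 11 years.

≈ 11 years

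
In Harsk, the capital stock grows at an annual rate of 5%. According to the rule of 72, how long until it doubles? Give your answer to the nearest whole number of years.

roughly 14 years

At 5%, doubling takes about 72/5 = 14.40 years.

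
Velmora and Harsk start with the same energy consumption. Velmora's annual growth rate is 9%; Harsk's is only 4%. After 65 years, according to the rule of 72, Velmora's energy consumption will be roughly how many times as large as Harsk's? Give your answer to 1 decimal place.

≈ 22.8 times

Velmora pulls ahead at 5 pp per year, so the ratio doubles every 72/5 ≈ 14.40 years.
In 65 years that's 4.51 doublings: 2^4.51 ≈ 22.8.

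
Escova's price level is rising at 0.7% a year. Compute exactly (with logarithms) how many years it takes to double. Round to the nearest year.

99 years

t = ln(2) / ln(1 + 0.007) = 0.6931 / 0.006976 ≈ 99.35.
≈ 99 years.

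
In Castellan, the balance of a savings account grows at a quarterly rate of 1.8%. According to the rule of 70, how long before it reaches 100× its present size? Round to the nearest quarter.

roughly 258 quarters

At 1.8% it doubles every 70/1.8 ≈ 38.89 quarters.
100× is log₂ 100 ≈ 6.64 doublings, so ≈ 6.64 × 38.89 = 258 quarters.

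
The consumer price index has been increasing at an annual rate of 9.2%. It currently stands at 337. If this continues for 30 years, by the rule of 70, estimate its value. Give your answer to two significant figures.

It doubles every 70/9.2 ≈ 7.61 years, so 30 years is 3.94 doublings.
2^3.94 ≈ 15.35; 337 × 15.35 ≈ 5200.

approximately 5200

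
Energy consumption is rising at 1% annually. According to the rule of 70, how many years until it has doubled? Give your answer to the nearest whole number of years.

Doubling time ≈ 70 / 1 = 70.00 years.

roughly 70 years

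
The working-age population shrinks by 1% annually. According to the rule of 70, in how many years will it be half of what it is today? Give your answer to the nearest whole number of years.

about 70 years

Falling at 1%, it halves about every 70/1 = 70.00 years.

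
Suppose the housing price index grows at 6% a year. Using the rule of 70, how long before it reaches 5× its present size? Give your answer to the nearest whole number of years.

One doubling takes 70/6 = 11.67 years.
Reaching 5× takes log₂(5) ≈ 2.32 doublings.
2.32 × 11.67 ≈ 27 years.

27 years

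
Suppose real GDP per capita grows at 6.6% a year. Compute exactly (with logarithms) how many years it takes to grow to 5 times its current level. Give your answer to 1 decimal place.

t = ln(5) / ln(1 + 0.066) = 1.6094 / 0.063913 ≈ 25.18.

25.2 years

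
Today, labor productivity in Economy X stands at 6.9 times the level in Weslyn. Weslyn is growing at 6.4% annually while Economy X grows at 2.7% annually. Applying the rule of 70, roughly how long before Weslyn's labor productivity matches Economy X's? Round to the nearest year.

53 years

Weslyn gains on Economy X at 6.4% − 2.7% = 3.7 points a year.
At that relative rate the gap halves every 70/3.7 ≈ 18.92 years.
A 6.9 times gap takes log₂(6.9) ≈ 2.79 halvings to close: 2.79 × 18.92 ≈ 53 years.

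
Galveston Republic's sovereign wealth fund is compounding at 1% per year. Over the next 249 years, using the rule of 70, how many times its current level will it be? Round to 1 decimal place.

around 11.8 times

Doubling time ≈ 70/1 = 70.00 years.
249 years / 70.00 ≈ 3.56 doublings → factor 2^3.56 ≈ 11.8.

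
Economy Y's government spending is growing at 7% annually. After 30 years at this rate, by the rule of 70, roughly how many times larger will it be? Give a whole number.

≈ 8 times

70/7 ≈ 10.00 years per doubling.
30 years fits 3 doublings: 2^3 = 8.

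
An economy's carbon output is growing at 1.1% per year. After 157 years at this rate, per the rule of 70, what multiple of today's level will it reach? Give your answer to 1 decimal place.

Doubles every ≈ 63.64 years (70/1.1).
157 years is 2.47 doublings; 2^2.47 ≈ 5.5×.

5.5 times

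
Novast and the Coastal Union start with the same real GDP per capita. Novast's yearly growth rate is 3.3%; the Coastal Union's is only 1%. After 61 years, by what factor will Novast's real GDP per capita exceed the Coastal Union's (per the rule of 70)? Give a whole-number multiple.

≈ 4 times

Only the 2.3-point difference matters.
70/2.3 ≈ 30.43 years per doubling of the ratio; 61 years gives 2.00 doublings, so ≈ 4×.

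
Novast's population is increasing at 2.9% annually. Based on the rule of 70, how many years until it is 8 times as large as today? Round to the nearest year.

One doubling takes 70/2.9 = 24.14 years.
8× is 3 doublings, so 3 × 24.14 ≈ 72 years.

about 72 years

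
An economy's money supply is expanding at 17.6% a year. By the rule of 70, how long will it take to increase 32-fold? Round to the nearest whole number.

Doubling time ≈ 70/17.6 = 3.98 years.
Getting to 32× needs 5 doublings: 5 × 3.98 ≈ 20 years.

roughly 20 years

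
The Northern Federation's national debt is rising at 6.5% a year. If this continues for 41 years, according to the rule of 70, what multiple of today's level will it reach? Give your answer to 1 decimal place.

Doubles every ≈ 10.77 years (70/6.5).
41 years is 3.81 doublings; 2^3.81 ≈ 14.0×.

roughly 14.0 times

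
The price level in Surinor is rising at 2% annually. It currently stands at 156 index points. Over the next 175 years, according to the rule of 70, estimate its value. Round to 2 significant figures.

approximately 5000 index points

It doubles every 70/2 ≈ 35.00 years, so 175 years is 5.00 doublings.
2^5.00 ≈ 32.00; 156 × 32.00 ≈ 5000 index points.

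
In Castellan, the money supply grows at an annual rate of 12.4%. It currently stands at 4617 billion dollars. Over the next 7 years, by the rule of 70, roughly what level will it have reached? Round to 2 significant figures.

≈ 11000 billion dollars

Doubling time ≈ 70/12.4 = 5.65 years.
7 years is 7/5.65 ≈ 1.24 doublings, a factor of 2^1.24 ≈ 2.36.
4617 × 2.36 ≈ 11000 billion dollars.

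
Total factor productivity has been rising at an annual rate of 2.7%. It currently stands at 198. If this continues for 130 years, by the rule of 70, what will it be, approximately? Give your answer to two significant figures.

Doubling time ≈ 70/2.7 = 25.93 years.
130 years is 130/25.93 ≈ 5.01 doublings, a factor of 2^5.01 ≈ 32.22.
198 × 32.22 ≈ 6400.

approximately 6400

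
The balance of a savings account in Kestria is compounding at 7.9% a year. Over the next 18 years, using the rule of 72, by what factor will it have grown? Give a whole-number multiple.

roughly 4 times

At 7.9% one doubling takes ≈ 9.11 years; 18 years is 2 of them, so ×4.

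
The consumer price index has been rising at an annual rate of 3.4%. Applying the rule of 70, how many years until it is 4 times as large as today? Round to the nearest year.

approximately 41 years

At 3.4% it doubles every 70/3.4 ≈ 20.59 years.
4 = 2^2, so 2 doublings → 41 years.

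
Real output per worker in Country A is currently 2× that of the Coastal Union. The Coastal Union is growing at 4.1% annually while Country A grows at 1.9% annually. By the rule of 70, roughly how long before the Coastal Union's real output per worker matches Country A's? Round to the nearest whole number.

What matters is the difference: 2.2 pp.
Rule of 70 on the gap: the ratio halves every 70/2.2 ≈ 31.82 years.
A 2× gap closes after 1 halving: 1 × 31.82 ≈ 32 years.

≈ 32 years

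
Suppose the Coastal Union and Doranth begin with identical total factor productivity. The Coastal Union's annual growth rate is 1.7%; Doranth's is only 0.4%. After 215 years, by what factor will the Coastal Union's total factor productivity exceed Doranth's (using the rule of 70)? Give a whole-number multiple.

Rate gap = 1.7% − 0.4% = 1.3 points.
The ratio doubles every 70/1.3 ≈ 53.85 years.
215/53.85 ≈ 3.99 doublings → ratio ≈ 2^3.99 ≈ 16.

roughly 16 times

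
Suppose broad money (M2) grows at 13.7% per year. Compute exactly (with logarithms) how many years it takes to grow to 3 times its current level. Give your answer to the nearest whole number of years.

9 years

t = ln(3) / ln(1 + 0.137) = 1.0986 / 0.128393 ≈ 8.56.
≈ 9 years.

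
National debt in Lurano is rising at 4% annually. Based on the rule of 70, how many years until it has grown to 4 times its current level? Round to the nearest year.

35 years

One doubling takes 70/4 = 17.50 years.
4× is 2 doublings, so 2 × 17.50 ≈ 35 years.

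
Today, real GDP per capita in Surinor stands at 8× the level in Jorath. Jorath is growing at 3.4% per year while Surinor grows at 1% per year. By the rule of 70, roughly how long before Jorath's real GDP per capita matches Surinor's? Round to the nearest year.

around 88 years

The growth-rate gap is 3.4% − 1% = 2.4 percentage points.
So the ratio between them halves every 70/2.4 ≈ 29.17 years.
An 8× gap closes after 3 halvings: 3 × 29.17 ≈ 88 years.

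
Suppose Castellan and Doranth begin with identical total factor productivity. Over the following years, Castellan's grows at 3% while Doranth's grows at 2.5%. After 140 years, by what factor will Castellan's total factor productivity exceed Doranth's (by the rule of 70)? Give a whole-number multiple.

Rate gap = 3% − 2.5% = 0.5 points.
The ratio doubles every 70/0.5 ≈ 140.00 years.
140/140.00 ≈ 1.00 doublings → ratio ≈ 2^1.00 ≈ 2.

around 2 times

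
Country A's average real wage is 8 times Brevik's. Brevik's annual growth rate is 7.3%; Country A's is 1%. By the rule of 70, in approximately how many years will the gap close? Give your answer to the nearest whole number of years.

Brevik gains on Country A at 7.3% − 1% = 6.3 points a year.
At that relative rate the gap halves every 70/6.3 ≈ 11.11 years.
An 8 times gap closes after 3 halvings: 3 × 11.11 ≈ 33 years.

roughly 33 years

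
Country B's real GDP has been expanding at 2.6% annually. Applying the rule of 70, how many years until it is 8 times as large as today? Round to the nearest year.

One doubling takes 70/2.6 = 26.92 years.
8× is 3 doublings, so 3 × 26.92 ≈ 81 years.

about 81 years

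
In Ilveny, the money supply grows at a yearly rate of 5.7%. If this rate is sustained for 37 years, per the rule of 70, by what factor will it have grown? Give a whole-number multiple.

about 8 times

70/5.7 ≈ 12.28 years per doubling.
37 years fits 3 doublings: 2^3 = 8.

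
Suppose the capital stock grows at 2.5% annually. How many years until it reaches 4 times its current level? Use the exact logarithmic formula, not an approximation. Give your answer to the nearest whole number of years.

56 years

t = ln(4) / ln(1 + 0.025) = 1.3863 / 0.024693 ≈ 56.14.
≈ 56 years.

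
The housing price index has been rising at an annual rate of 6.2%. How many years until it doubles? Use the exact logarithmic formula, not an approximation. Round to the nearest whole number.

t = ln(2) / ln(1 + 0.062) = 0.6931 / 0.060154 ≈ 11.52.
≈ 12 years.

12 years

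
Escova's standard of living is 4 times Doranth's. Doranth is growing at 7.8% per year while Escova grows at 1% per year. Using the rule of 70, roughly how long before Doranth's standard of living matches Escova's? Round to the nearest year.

The growth-rate gap is 7.8% − 1% = 6.8 percentage points.
So the ratio between them halves every 70/6.8 ≈ 10.29 years.
A 4 times gap closes after 2 halvings: 2 × 10.29 ≈ 21 years.

about 21 years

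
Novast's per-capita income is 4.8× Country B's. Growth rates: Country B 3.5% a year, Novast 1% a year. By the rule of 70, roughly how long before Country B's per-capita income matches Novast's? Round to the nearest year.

approximately 63 years

Country B gains on Novast at 3.5% − 1% = 2.5 points a year.
At that relative rate the gap halves every 70/2.5 ≈ 28.00 years.
A 4.8× gap takes log₂(4.8) ≈ 2.26 halvings to close: 2.26 × 28.00 ≈ 63 years.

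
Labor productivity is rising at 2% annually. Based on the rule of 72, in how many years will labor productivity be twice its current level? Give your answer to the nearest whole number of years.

Doubling time ≈ 72 / 2 = 36.00 years.

roughly 36 years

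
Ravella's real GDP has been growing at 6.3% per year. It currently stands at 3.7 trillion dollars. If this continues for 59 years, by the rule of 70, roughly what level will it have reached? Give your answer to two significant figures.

about 150 trillion dollars

Doubling time ≈ 70/6.3 = 11.11 years.
59 years is 59/11.11 ≈ 5.31 doublings, a factor of 2^5.31 ≈ 39.67.
3.7 × 39.67 ≈ 150 trillion dollars.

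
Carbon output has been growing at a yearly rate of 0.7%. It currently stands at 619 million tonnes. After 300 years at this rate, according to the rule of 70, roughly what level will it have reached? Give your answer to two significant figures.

about 5000 million tonnes

Doubling time ≈ 70/0.7 = 100.00 years.
300 years is 300/100.00 ≈ 3.00 doublings, a factor of 2^3.00 ≈ 8.00.
619 × 8.00 ≈ 5000 million tonnes.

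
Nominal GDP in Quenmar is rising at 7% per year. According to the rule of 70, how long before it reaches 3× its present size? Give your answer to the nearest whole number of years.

One doubling takes 70/7 = 10.00 years.
3× is log₂ 3 ≈ 1.58 doublings, so ≈ 1.58 × 10.00 = 16 years.

≈ 16 years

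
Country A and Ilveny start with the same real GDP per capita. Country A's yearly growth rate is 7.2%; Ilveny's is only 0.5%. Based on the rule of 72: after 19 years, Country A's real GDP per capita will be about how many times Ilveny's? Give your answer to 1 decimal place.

Country A pulls ahead at 6.7 pp per year, so the ratio doubles every 72/6.7 ≈ 10.75 years.
In 19 years that's 1.77 doublings: 2^1.77 ≈ 3.4.

3.4 times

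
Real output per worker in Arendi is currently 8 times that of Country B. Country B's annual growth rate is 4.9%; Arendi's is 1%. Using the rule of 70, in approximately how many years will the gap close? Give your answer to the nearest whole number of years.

Country B gains on Arendi at 4.9% − 1% = 3.9 points a year.
At that relative rate the gap halves every 70/3.9 ≈ 17.95 years.
An 8 times gap closes after 3 halvings: 3 × 17.95 ≈ 54 years.

approximately 54 years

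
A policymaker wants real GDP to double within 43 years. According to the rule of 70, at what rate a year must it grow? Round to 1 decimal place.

approximately 1.6% a year

70 / 43 ≈ 1.63, so about 1.6% a year.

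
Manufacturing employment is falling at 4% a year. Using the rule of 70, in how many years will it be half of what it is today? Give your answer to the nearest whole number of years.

Halving time ≈ 70 / 4 = 17.50 → 18 years.

roughly 18 years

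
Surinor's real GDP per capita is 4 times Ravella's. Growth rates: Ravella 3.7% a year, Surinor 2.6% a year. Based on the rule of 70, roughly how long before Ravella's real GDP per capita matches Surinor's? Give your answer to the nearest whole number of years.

What matters is the difference: 1.1 pp.
Rule of 70 on the gap: the ratio halves every 70/1.1 ≈ 63.64 years.
A 4 times gap closes after 2 halvings: 2 × 63.64 ≈ 127 years.

127 years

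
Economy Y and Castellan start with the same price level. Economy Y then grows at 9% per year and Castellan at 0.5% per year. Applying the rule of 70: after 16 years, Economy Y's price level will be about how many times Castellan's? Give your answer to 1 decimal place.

around 3.8 times

Only the 8.5-point difference matters.
70/8.5 ≈ 8.24 years per doubling of the ratio; 16 years gives 1.94 doublings, so ≈ 3.8×.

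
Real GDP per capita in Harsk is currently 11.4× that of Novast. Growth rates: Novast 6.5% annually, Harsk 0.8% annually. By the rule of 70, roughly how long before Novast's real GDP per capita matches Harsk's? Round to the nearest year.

approximately 43 years

The growth-rate gap is 6.5% − 0.8% = 5.7 percentage points.
So the ratio between them halves every 70/5.7 ≈ 12.28 years.
An 11.4× gap takes log₂(11.4) ≈ 3.51 halvings to close: 3.51 × 12.28 ≈ 43 years.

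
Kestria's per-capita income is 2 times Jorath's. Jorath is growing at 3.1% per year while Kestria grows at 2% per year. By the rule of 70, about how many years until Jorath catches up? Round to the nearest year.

around 64 years

The growth-rate gap is 3.1% − 2% = 1.1 percentage points.
So the ratio between them halves every 70/1.1 ≈ 63.64 years.
A 2 times gap closes after 1 halving: 1 × 63.64 ≈ 64 years.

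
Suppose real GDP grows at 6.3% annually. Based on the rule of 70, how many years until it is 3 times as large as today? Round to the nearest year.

18 years

One doubling takes 70/6.3 = 11.11 years.
Reaching 3× takes log₂(3) ≈ 1.58 doublings.
1.58 × 11.11 ≈ 18 years.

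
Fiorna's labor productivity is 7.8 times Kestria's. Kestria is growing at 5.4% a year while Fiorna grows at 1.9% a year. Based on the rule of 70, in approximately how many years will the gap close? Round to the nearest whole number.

roughly 59 years

The growth-rate gap is 5.4% − 1.9% = 3.5 percentage points.
So the ratio between them halves every 70/3.5 ≈ 20.00 years.
A 7.8 times gap takes log₂(7.8) ≈ 2.96 halvings to close: 2.96 × 20.00 ≈ 59 years.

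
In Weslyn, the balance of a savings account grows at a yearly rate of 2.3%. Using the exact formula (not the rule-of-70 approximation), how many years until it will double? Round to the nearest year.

30 years

t = ln(2) / ln(1 + 0.023) = 0.6931 / 0.022739 ≈ 30.48.
≈ 30 years.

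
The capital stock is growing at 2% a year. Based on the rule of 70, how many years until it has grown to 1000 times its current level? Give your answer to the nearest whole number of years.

One doubling takes 70/2 = 35.00 years.
1000× is log₂ 1000 ≈ 9.97 doublings, so ≈ 9.97 × 35.00 = 349 years.

roughly 349 years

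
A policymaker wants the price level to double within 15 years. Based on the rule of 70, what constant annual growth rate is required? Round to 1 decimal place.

70 / 15 ≈ 4.67, so about 4.7% annually.

4.7%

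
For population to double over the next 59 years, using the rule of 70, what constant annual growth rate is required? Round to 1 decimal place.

≈ 1.2%

70 / 59 ≈ 1.19, so about 1.2% a year.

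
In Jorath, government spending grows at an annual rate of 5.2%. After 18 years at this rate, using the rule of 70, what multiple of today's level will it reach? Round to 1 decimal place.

Doubling time ≈ 70/5.2 = 13.46 years.
18 years / 13.46 ≈ 1.34 doublings → factor 2^1.34 ≈ 2.5.

≈ 2.5 times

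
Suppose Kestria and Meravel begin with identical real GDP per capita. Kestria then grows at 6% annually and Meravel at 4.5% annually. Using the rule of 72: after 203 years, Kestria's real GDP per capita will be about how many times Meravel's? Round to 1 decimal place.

Kestria pulls ahead at 1.5 pp per year, so the ratio doubles every 72/1.5 ≈ 48.00 years.
In 203 years that's 4.23 doublings: 2^4.23 ≈ 18.8.

about 18.8 times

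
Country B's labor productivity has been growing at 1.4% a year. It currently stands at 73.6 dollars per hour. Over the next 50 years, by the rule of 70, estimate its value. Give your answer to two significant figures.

about 150 dollars per hour

It doubles every 70/1.4 ≈ 50.00 years, so 50 years is 1.00 doublings.
2^1.00 ≈ 2.00; 73.6 × 2.00 ≈ 150 dollars per hour.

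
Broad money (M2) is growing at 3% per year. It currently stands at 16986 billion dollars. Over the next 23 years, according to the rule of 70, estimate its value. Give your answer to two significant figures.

approximately 34000 billion dollars

It doubles every 70/3 ≈ 23.33 years, so 23 years is 0.99 doublings.
2^0.99 ≈ 1.99; 16986 × 1.99 ≈ 34000 billion dollars.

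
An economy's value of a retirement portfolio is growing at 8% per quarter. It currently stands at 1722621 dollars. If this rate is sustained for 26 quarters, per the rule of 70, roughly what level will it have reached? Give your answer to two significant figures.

roughly 14000000 dollars

Doubling time ≈ 70/8 = 8.75 quarters.
26 quarters is 26/8.75 ≈ 2.97 doublings, a factor of 2^2.97 ≈ 7.84.
1722621 × 7.84 ≈ 14000000 dollars.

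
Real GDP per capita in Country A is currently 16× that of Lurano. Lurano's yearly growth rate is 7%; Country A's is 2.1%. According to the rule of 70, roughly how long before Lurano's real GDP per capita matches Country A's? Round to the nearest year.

approximately 57 years

Lurano gains on Country A at 7% − 2.1% = 4.9 points a year.
At that relative rate the gap halves every 70/4.9 ≈ 14.29 years.
A 16× gap closes after 4 halvings: 4 × 14.29 ≈ 57 years.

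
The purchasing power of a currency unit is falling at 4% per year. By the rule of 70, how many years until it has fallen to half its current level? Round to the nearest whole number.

Falling at 4%, it halves about every 70/4 = 17.50 years.

about 18 years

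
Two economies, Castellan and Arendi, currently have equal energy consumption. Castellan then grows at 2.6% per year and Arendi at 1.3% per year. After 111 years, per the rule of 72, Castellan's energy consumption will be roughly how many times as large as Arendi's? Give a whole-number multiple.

4 times

Castellan pulls ahead at 1.3 pp per year, so the ratio doubles every 72/1.3 ≈ 55.38 years.
In 111 years that's 2.00 doublings: 2^2.00 ≈ 4.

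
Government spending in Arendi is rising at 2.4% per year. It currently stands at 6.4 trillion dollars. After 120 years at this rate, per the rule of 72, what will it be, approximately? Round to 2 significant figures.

It doubles every 72/2.4 ≈ 30.00 years, so 120 years is 4.00 doublings.
2^4.00 ≈ 16.00; 6.4 × 16.00 ≈ 100 trillion dollars.

approximately 100 trillion dollars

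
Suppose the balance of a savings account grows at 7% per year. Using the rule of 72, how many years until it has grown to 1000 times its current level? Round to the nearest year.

At 7% it doubles every 72/7 ≈ 10.29 years.
1000× is log₂ 1000 ≈ 9.97 doublings, so ≈ 9.97 × 10.29 = 103 years.

103 years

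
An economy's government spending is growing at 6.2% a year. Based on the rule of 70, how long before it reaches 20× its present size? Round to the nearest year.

At 6.2% it doubles every 70/6.2 ≈ 11.29 years.
Reaching 20× takes log₂(20) ≈ 4.32 doublings.
4.32 × 11.29 ≈ 49 years.

≈ 49 years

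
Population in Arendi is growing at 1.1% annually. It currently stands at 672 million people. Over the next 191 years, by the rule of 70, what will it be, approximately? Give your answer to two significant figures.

around 5400 million people

It doubles every 70/1.1 ≈ 63.64 years, so 191 years is 3.00 doublings.
2^3.00 ≈ 8.00; 672 × 8.00 ≈ 5400 million people.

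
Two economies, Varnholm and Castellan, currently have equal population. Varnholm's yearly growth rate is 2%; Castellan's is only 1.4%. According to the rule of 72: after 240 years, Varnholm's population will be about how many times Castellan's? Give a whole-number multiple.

about 4 times

Varnholm pulls ahead at 0.6 pp per year, so the ratio doubles every 72/0.6 ≈ 120.00 years.
In 240 years that's 2.00 doublings: 2^2.00 ≈ 4.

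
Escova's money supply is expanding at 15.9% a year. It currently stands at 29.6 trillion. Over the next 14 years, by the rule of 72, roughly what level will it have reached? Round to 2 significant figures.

It doubles every 72/15.9 ≈ 4.53 years, so 14 years is 3.09 doublings.
2^3.09 ≈ 8.51; 29.6 × 8.51 ≈ 250 trillion.

≈ 250 trillion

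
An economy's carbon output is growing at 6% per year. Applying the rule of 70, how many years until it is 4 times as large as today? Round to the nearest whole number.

Doubling time ≈ 70/6 = 11.67 years.
4× is 2 doublings, so 2 × 11.67 ≈ 23 years.

≈ 23 years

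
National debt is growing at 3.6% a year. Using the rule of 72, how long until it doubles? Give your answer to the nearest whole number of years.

72/3.6 ≈ 20.00, so it doubles roughly every 20 years.

≈ 20 years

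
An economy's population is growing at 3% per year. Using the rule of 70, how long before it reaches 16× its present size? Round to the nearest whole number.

93 years

One doubling takes 70/3 = 23.33 years.
16× is 4 doublings, so 4 × 23.33 ≈ 93 years.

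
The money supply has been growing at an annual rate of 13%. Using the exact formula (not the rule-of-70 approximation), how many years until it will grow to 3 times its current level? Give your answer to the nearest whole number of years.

t = ln(3) / ln(1 + 0.13) = 1.0986 / 0.122218 ≈ 8.99.
≈ 9 years.

9 years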